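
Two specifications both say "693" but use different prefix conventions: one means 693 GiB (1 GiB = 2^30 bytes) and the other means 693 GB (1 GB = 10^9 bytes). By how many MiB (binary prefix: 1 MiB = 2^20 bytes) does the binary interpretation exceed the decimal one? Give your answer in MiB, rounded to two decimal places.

693 GiB = 693 × 1,073,741,824 = 744,103,084,032 bytes
693 GB = 693 × 1,000,000,000 = 693,000,000,000 bytes
difference = 51,103,084,032 bytes
51,103,084,032 / 1,048,576 = 48,735.70 MiB

48,735.70 MiB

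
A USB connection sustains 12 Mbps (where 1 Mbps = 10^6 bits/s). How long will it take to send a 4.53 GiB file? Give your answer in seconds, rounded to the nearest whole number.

3,243 seconds

4.53 GiB = 4,864,050,462.72 bytes = 38,912,403,701.76 bits
12 Mbps = 12,000,000 bits/s
time = 38,912,403,701.76 / 12,000,000 = 3,243 s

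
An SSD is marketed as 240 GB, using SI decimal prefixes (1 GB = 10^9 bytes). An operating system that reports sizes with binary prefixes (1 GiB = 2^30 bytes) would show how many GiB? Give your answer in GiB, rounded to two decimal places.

240 GB × 1,000,000,000 bytes/GB = 240,000,000,000 bytes
1 GiB = 1,073,741,824 bytes
240,000,000,000 / 1,073,741,824 = 223.52 GiB

223.52 GiB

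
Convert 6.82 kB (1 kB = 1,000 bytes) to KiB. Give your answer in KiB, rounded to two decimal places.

6.82 kB × 1,000 bytes/kB = 6,820 bytes
1 KiB = 2^10 bytes = 1,024 bytes
6,820 / 1,024 = 6.66 KiB

6.66 KiB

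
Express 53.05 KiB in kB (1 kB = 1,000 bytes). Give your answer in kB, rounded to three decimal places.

53.05 KiB = 53.05 × 2^10 bytes = 54,323.2 bytes
1 kB = 1,000 bytes
54,323.2 / 1,000 = 54.323 kB

54.323 kB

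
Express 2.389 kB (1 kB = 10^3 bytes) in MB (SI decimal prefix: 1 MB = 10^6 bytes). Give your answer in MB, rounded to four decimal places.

0.0024 MB

2.389 kB × 1,000 bytes/kB = 2,389 bytes
1 MB = 10^6 bytes = 1,000,000 bytes
2,389 / 1,000,000 = 0.0024 MB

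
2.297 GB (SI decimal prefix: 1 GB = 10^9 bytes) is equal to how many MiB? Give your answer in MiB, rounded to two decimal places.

2,190.59 MiB

2.297 GB = 2.297 × 10^9 bytes = 2,297,000,000 bytes
1 MiB = 1,048,576 bytes
2,297,000,000 / 1,048,576 = 2,190.59 MiB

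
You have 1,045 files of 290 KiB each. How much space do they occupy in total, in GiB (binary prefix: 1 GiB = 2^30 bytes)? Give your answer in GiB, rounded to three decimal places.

0.289 GiB

Total = 1,045 × 290 KiB = 303,050 KiB
= 303,050 × 1,024 bytes = 310,323,200 bytes
1 GiB = 1,073,741,824 bytes
310,323,200 / 1,073,741,824 = 0.289 GiB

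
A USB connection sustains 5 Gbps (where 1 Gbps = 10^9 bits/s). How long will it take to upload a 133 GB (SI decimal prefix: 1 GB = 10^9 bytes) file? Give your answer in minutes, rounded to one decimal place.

3.5 minutes

133 GB = 133,000,000,000 bytes = 1,064,000,000,000 bits
5 Gbps = 5,000,000,000 bits/s
time = 1,064,000,000,000 / 5,000,000,000 = 212.80 s
212.80 s / 60 = 3.5 minutes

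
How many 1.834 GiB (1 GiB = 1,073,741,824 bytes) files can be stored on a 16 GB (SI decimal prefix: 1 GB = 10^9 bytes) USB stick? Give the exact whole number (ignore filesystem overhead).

8

Capacity: 16 GB = 16,000,000,000 bytes
Per item: 1.834 GiB = 1,969,242,505.216 bytes
⌊16,000,000,000 / 1,969,242,505.216⌋ = 8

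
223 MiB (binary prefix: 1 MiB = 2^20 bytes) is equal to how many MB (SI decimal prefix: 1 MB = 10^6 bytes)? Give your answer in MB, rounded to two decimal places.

223 MiB × 1,048,576 bytes/MiB = 233,832,448 bytes
1 MB = 1,000,000 bytes
233,832,448 / 1,000,000 = 233.83 MB

233.83 MB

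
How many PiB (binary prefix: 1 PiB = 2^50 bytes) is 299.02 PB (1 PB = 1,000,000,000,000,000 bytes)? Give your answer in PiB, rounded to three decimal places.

299.02 PB = 299.02 × 10^15 bytes = 299,020,000,000,000,000 bytes
1 PiB = 1,125,899,906,842,624 bytes
299,020,000,000,000,000 / 1,125,899,906,842,624 = 265.583 PiB

265.583 PiB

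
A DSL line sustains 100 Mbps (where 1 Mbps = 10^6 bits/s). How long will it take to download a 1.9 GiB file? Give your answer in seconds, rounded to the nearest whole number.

1.9 GiB = 2,040,109,465.6 bytes = 16,320,875,724.8 bits
100 Mbps = 100,000,000 bits/s
time = 16,320,875,724.8 / 100,000,000 = 163 s

163 seconds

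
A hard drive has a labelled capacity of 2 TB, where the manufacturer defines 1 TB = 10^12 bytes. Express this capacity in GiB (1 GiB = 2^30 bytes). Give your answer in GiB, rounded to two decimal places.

2 TB × 1,000,000,000,000 bytes/TB = 2,000,000,000,000 bytes
1 GiB = 1,073,741,824 bytes
2,000,000,000,000 / 1,073,741,824 = 1,862.65 GiB

1,862.65 GiB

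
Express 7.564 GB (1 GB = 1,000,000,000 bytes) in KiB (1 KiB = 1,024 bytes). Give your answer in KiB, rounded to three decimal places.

7,386,718.750 KiB

7.564 GB = 7.564 × 10^9 bytes = 7,564,000,000 bytes
1 KiB = 1,024 bytes
7,564,000,000 / 1,024 = 7,386,718.750 KiB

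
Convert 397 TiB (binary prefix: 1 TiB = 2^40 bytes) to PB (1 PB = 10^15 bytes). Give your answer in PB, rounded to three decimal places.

0.437 PB

397 TiB × 1,099,511,627,776 bytes/TiB = 436,506,116,227,072 bytes
1 PB = 10^15 bytes = 1,000,000,000,000,000 bytes
436,506,116,227,072 / 1,000,000,000,000,000 = 0.437 PB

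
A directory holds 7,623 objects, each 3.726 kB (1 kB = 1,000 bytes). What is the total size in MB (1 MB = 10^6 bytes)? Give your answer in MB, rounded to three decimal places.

Total = 7,623 × 3.726 kB = 28403.298 kB
= 28403.298 × 1,000 bytes = 28,403,298 bytes
1 MB = 1,000,000 bytes
28,403,298 / 1,000,000 = 28.403 MB

28.403 MB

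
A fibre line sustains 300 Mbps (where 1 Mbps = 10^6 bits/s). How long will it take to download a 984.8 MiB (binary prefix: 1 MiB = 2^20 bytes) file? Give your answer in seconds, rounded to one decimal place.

984.8 MiB = 1,032,637,644.8 bytes = 8,261,101,158.4 bits
300 Mbps = 300,000,000 bits/s
time = 8,261,101,158.4 / 300,000,000 = 27.5 s

27.5 seconds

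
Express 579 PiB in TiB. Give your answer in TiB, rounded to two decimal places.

592,896.00 TiB

579 PiB = 579 × 2^50 bytes = 651,896,046,061,879,296 bytes
1 TiB = 2^40 bytes = 1,099,511,627,776 bytes
651,896,046,061,879,296 / 1,099,511,627,776 = 592,896.00 TiB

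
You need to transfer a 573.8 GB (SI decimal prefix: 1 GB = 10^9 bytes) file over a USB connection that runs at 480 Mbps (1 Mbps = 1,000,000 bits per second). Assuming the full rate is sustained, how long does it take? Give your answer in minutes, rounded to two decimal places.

573.8 GB = 573,800,000,000 bytes = 4,590,400,000,000 bits
480 Mbps = 480,000,000 bits/s
time = 4,590,400,000,000 / 480,000,000 = 9,563.333 s
9,563.333 s / 60 = 159.39 minutes

159.39 minutes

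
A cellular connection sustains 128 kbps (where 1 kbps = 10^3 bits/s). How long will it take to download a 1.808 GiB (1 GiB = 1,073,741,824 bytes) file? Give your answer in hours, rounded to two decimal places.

1.808 GiB = 1,941,325,217.792 bytes = 15,530,601,742.336 bits
128 kbps = 128,000 bits/s
time = 15,530,601,742.336 / 128,000 = 121,332.8261 s
121,332.8261 s / 3600 = 33.70 hours

33.70 hours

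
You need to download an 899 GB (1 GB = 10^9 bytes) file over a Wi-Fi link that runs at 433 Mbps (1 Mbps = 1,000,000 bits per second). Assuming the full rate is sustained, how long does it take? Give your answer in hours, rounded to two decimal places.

4.61 hours

899 GB = 899,000,000,000 bytes = 7,192,000,000,000 bits
433 Mbps = 433,000,000 bits/s
time = 7,192,000,000,000 / 433,000,000 = 16,609.6998 s
16,609.6998 s / 3600 = 4.61 hours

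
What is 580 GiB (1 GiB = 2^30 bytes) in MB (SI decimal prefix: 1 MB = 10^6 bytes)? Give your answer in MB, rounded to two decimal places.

622,770.26 MB

580 GiB × 1,073,741,824 bytes/GiB = 622,770,257,920 bytes
1 MB = 10^6 bytes = 1,000,000 bytes
622,770,257,920 / 1,000,000 = 622,770.26 MB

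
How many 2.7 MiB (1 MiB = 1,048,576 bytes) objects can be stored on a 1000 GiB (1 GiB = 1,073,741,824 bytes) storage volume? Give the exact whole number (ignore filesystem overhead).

379,259

Capacity: 1000 GiB = 1,073,741,824,000 bytes
Per item: 2.7 MiB = 2,831,155.2 bytes
⌊1,073,741,824,000 / 2,831,155.2⌋ = 379,259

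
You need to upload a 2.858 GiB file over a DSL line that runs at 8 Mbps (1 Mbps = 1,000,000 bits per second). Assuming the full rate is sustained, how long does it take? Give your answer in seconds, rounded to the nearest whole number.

3,069 seconds

2.858 GiB = 3,068,754,132.992 bytes = 24,550,033,063.936 bits
8 Mbps = 8,000,000 bits/s
time = 24,550,033,063.936 / 8,000,000 = 3,069 s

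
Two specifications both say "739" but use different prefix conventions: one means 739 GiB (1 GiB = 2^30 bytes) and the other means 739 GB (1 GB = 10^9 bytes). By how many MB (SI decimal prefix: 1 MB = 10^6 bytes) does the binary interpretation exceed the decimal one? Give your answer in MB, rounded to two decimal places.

739 GiB = 739 × 1,073,741,824 = 793,495,207,936 bytes
739 GB = 739 × 1,000,000,000 = 739,000,000,000 bytes
difference = 54,495,207,936 bytes
54,495,207,936 / 1,000,000 = 54,495.21 MB

54,495.21 MB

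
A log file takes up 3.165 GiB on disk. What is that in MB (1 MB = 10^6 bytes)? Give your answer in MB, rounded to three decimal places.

3.165 GiB × 1,073,741,824 bytes/GiB = 3,398,392,872.96 bytes
1 MB = 1,000,000 bytes
3,398,392,872.96 / 1,000,000 = 3,398.393 MB

3,398.393 MB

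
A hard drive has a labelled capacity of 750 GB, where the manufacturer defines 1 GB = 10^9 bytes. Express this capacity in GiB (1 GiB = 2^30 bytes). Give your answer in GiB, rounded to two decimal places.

698.49 GiB

750 GB × 1,000,000,000 bytes/GB = 750,000,000,000 bytes
1 GiB = 1,073,741,824 bytes
750,000,000,000 / 1,073,741,824 = 698.49 GiB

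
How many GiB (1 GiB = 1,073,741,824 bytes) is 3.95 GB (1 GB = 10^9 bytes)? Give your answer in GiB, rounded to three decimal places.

3.679 GiB

3.95 GB = 3.95 × 10^9 bytes = 3,950,000,000 bytes
1 GiB = 2^30 bytes = 1,073,741,824 bytes
3,950,000,000 / 1,073,741,824 = 3.679 GiB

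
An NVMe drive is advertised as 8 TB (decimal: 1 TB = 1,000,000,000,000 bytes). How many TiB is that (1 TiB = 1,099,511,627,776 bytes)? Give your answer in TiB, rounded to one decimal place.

7.3 TiB

8 TB = 8 × 10^12 bytes = 8,000,000,000,000 bytes
1 TiB = 2^40 bytes = 1,099,511,627,776 bytes
8,000,000,000,000 / 1,099,511,627,776 = 7.3 TiB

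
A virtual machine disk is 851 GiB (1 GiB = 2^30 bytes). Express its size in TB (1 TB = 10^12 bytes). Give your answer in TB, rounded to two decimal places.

851 GiB × 1,073,741,824 bytes/GiB = 913,754,292,224 bytes
1 TB = 10^12 bytes = 1,000,000,000,000 bytes
913,754,292,224 / 1,000,000,000,000 = 0.91 TB

0.91 TB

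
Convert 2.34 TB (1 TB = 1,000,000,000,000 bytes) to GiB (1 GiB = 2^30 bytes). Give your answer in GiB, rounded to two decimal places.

2.34 TB = 2.34 × 10^12 bytes = 2,340,000,000,000 bytes
1 GiB = 1,073,741,824 bytes
2,340,000,000,000 / 1,073,741,824 = 2,179.29 GiB

2,179.29 GiB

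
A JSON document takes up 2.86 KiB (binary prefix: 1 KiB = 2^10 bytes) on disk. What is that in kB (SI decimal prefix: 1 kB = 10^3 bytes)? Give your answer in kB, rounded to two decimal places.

2.86 KiB × 1,024 bytes/KiB = 2,928.64 bytes
1 kB = 10^3 bytes = 1,000 bytes
2,928.64 / 1,000 = 2.93 kB

2.93 kB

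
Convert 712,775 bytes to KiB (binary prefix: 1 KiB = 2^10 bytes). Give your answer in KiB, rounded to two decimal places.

712,775 bytes given.
1 KiB = 2^10 bytes = 1,024 bytes
712,775 / 1,024 = 696.07 KiB

696.07 KiB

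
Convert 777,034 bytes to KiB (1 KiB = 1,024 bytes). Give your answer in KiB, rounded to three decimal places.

758.822 KiB

777,034 bytes given.
1 KiB = 1,024 bytes
777,034 / 1,024 = 758.822 KiB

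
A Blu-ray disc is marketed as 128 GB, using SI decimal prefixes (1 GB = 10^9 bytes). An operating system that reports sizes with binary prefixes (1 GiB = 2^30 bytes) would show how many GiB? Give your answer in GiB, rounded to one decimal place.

128 GB × 1,000,000,000 bytes/GB = 128,000,000,000 bytes
1 GiB = 1,073,741,824 bytes
128,000,000,000 / 1,073,741,824 = 119.2 GiB

119.2 GiB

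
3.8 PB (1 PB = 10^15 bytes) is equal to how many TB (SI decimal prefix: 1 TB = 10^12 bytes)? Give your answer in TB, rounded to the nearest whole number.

3.8 PB = 3.8 × 10^15 bytes = 3,800,000,000,000,000 bytes
1 TB = 10^12 bytes = 1,000,000,000,000 bytes
3,800,000,000,000,000 / 1,000,000,000,000 = 3,800 TB

3,800 TB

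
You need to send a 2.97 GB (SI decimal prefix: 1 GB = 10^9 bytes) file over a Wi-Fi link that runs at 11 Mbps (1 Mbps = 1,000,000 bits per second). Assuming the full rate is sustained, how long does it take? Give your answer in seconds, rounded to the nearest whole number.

2,160 seconds

2.97 GB = 2,970,000,000 bytes = 23,760,000,000 bits
11 Mbps = 11,000,000 bits/s
time = 23,760,000,000 / 11,000,000 = 2,160 s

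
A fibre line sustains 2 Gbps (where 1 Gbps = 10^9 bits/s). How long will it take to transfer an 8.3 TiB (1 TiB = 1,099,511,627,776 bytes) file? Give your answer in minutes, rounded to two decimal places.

8.3 TiB = 9,125,946,510,540.8 bytes = 73,007,572,084,326.4 bits
2 Gbps = 2,000,000,000 bits/s
time = 73,007,572,084,326.4 / 2,000,000,000 = 36,503.786 s
36,503.786 s / 60 = 608.40 minutes

608.40 minutes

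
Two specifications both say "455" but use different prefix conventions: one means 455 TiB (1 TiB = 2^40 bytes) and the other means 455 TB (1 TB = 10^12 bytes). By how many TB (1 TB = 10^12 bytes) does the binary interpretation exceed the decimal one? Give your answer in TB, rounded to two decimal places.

45.28 TB

455 TiB = 455 × 1,099,511,627,776 = 500,277,790,638,080 bytes
455 TB = 455 × 1,000,000,000,000 = 455,000,000,000,000 bytes
difference = 45,277,790,638,080 bytes
45,277,790,638,080 / 1,000,000,000,000 = 45.28 TB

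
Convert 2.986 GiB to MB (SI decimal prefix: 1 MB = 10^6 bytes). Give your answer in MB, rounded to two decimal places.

2.986 GiB × 1,073,741,824 bytes/GiB = 3,206,193,086.464 bytes
1 MB = 10^6 bytes = 1,000,000 bytes
3,206,193,086.464 / 1,000,000 = 3,206.19 MB

3,206.19 MB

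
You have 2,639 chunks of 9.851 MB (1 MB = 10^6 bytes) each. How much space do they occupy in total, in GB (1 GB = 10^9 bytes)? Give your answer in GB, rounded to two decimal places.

Total = 2,639 × 9.851 MB = 25996.789 MB
= 25996.789 × 1,000,000 bytes = 25,996,789,000 bytes
1 GB = 1,000,000,000 bytes
25,996,789,000 / 1,000,000,000 = 26.00 GB

26.00 GB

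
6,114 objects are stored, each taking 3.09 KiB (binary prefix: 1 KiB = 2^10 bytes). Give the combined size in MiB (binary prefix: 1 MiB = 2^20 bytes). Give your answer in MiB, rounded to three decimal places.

18.449 MiB

Total = 6,114 × 3.09 KiB = 18892.26 KiB
= 18892.26 × 1,024 bytes = 19,345,674.24 bytes
1 MiB = 1,048,576 bytes
19,345,674.24 / 1,048,576 = 18.449 MiB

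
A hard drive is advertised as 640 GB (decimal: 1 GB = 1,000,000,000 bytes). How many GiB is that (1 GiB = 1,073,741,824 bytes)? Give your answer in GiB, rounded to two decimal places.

596.05 GiB

640 GB × 1,000,000,000 bytes/GB = 640,000,000,000 bytes
1 GiB = 1,073,741,824 bytes
640,000,000,000 / 1,073,741,824 = 596.05 GiB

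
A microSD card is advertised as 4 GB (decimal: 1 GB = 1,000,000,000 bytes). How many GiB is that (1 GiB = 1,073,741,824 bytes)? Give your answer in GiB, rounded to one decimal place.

4 GB = 4 × 10^9 bytes = 4,000,000,000 bytes
1 GiB = 2^30 bytes = 1,073,741,824 bytes
4,000,000,000 / 1,073,741,824 = 3.7 GiB

3.7 GiB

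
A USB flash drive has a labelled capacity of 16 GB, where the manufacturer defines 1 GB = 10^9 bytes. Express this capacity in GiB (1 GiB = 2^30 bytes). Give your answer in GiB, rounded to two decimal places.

14.90 GiB

16 GB = 16 × 10^9 bytes = 16,000,000,000 bytes
1 GiB = 2^30 bytes = 1,073,741,824 bytes
16,000,000,000 / 1,073,741,824 = 14.90 GiB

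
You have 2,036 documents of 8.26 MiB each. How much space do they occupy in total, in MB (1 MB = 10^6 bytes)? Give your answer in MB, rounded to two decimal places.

17,634.28 MB

Total = 2,036 × 8.26 MiB = 16817.36 MiB
= 16817.36 × 1,048,576 bytes = 17,634,280,079.36 bytes
1 MB = 1,000,000 bytes
17,634,280,079.36 / 1,000,000 = 17,634.28 MB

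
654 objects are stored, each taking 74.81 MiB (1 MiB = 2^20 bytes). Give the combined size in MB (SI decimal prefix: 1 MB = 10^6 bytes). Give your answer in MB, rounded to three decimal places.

Total = 654 × 74.81 MiB = 48925.74 MiB
= 48925.74 × 1,048,576 bytes = 51,302,356,746.24 bytes
1 MB = 1,000,000 bytes
51,302,356,746.24 / 1,000,000 = 51,302.357 MB

51,302.357 MB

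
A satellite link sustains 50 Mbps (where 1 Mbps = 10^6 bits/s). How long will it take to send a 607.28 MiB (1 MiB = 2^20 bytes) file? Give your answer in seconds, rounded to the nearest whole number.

607.28 MiB = 636,779,233.28 bytes = 5,094,233,866.24 bits
50 Mbps = 50,000,000 bits/s
time = 5,094,233,866.24 / 50,000,000 = 102 s

102 seconds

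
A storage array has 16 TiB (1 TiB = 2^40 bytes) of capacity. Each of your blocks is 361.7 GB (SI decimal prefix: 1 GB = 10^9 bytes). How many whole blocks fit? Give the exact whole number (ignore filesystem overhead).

Capacity: 16 TiB = 17,592,186,044,416 bytes
Per item: 361.7 GB = 361,700,000,000 bytes
⌊17,592,186,044,416 / 361,700,000,000⌋ = 48

48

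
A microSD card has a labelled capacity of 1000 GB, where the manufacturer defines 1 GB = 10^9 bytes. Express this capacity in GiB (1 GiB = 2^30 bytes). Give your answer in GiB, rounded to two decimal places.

1000 GB × 1,000,000,000 bytes/GB = 1,000,000,000,000 bytes
1 GiB = 2^30 bytes = 1,073,741,824 bytes
1,000,000,000,000 / 1,073,741,824 = 931.32 GiB

931.32 GiB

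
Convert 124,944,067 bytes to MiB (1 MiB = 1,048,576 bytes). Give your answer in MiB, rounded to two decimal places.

124,944,067 bytes given.
1 MiB = 2^20 bytes = 1,048,576 bytes
124,944,067 / 1,048,576 = 119.16 MiB

119.16 MiB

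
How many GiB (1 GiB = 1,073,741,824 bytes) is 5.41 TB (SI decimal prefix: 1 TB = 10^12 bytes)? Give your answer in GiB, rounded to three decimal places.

5.41 TB = 5.41 × 10^12 bytes = 5,410,000,000,000 bytes
1 GiB = 2^30 bytes = 1,073,741,824 bytes
5,410,000,000,000 / 1,073,741,824 = 5,038.455 GiB

5,038.455 GiB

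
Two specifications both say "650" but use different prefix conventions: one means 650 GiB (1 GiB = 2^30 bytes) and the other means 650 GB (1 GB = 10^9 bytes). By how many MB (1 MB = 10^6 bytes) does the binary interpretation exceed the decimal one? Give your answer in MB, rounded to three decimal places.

650 GiB = 650 × 1,073,741,824 = 697,932,185,600 bytes
650 GB = 650 × 1,000,000,000 = 650,000,000,000 bytes
difference = 47,932,185,600 bytes
47,932,185,600 / 1,000,000 = 47,932.186 MB

47,932.186 MB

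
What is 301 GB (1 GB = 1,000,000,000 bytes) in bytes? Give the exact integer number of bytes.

301,000,000,000 bytes

301 × 1,000,000,000 = 301,000,000,000 bytes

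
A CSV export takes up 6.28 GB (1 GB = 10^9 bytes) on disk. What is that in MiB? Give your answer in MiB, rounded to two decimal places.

5,989.07 MiB

6.28 GB × 1,000,000,000 bytes/GB = 6,280,000,000 bytes
1 MiB = 1,048,576 bytes
6,280,000,000 / 1,048,576 = 5,989.07 MiB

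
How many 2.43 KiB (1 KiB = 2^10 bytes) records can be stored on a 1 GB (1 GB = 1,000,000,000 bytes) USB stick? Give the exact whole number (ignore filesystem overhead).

Capacity: 1 GB = 1,000,000,000 bytes
Per item: 2.43 KiB = 2,488.32 bytes
⌊1,000,000,000 / 2,488.32⌋ = 401,877

401,877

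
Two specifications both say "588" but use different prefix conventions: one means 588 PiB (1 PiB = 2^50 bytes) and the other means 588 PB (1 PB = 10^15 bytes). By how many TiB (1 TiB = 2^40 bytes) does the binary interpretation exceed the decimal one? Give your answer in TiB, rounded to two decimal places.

588 PiB = 588 × 1,125,899,906,842,624 = 662,029,145,223,462,912 bytes
588 PB = 588 × 1,000,000,000,000,000 = 588,000,000,000,000,000 bytes
difference = 74,029,145,223,462,912 bytes
74,029,145,223,462,912 / 1,099,511,627,776 = 67,329.12 TiB

67,329.12 TiB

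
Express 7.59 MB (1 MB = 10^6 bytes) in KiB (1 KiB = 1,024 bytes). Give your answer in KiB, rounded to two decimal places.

7.59 MB × 1,000,000 bytes/MB = 7,590,000 bytes
1 KiB = 2^10 bytes = 1,024 bytes
7,590,000 / 1,024 = 7,412.11 KiB

7,412.11 KiB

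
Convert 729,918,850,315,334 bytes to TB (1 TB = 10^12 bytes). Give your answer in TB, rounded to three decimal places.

729.919 TB

729,918,850,315,334 bytes given.
1 TB = 1,000,000,000,000 bytes
729,918,850,315,334 / 1,000,000,000,000 = 729.919 TB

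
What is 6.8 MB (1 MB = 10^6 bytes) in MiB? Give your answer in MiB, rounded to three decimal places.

6.485 MiB

6.8 MB = 6.8 × 10^6 bytes = 6,800,000 bytes
1 MiB = 2^20 bytes = 1,048,576 bytes
6,800,000 / 1,048,576 = 6.485 MiB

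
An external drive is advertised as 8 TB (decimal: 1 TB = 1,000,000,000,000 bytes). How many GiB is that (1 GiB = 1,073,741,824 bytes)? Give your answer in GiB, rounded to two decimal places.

8 TB = 8 × 10^12 bytes = 8,000,000,000,000 bytes
1 GiB = 2^30 bytes = 1,073,741,824 bytes
8,000,000,000,000 / 1,073,741,824 = 7,450.58 GiB

7,450.58 GiB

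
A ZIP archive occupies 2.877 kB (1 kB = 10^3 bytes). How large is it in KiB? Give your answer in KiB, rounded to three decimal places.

2.877 kB = 2.877 × 10^3 bytes = 2,877 bytes
1 KiB = 1,024 bytes
2,877 / 1,024 = 2.810 KiB

2.810 KiB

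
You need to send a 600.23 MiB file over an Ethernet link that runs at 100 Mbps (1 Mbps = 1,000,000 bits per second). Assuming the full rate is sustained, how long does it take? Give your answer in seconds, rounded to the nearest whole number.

600.23 MiB = 629,386,772.48 bytes = 5,035,094,179.84 bits
100 Mbps = 100,000,000 bits/s
time = 5,035,094,179.84 / 100,000,000 = 50 s

50 seconds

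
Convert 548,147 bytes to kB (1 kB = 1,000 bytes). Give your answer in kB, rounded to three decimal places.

548,147 bytes given.
1 kB = 10^3 bytes = 1,000 bytes
548,147 / 1,000 = 548.147 kB

548.147 kB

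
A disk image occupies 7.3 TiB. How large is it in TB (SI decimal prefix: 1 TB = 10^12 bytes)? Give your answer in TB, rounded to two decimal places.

7.3 TiB × 1,099,511,627,776 bytes/TiB = 8,026,434,882,764.8 bytes
1 TB = 10^12 bytes = 1,000,000,000,000 bytes
8,026,434,882,764.8 / 1,000,000,000,000 = 8.03 TB

8.03 TB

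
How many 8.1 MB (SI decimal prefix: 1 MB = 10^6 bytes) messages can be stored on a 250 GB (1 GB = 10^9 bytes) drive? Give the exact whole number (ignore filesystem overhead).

Capacity: 250 GB = 250,000,000,000 bytes
Per item: 8.1 MB = 8,100,000 bytes
⌊250,000,000,000 / 8,100,000⌋ = 30,864

30,864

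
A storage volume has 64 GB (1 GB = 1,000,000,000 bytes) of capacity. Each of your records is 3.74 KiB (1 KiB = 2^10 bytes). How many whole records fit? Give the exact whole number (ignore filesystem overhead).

Capacity: 64 GB = 64,000,000,000 bytes
Per item: 3.74 KiB = 3,829.76 bytes
⌊64,000,000,000 / 3,829.76⌋ = 16,711,229

16,711,229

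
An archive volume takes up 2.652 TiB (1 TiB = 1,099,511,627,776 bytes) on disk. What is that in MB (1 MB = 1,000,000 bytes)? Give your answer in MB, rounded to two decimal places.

2,915,904.84 MB

2.652 TiB = 2.652 × 2^40 bytes = 2,915,904,836,861.952 bytes
1 MB = 1,000,000 bytes
2,915,904,836,861.952 / 1,000,000 = 2,915,904.84 MB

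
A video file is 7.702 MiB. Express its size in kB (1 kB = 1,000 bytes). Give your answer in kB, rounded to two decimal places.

7.702 MiB × 1,048,576 bytes/MiB = 8,076,132.352 bytes
1 kB = 1,000 bytes
8,076,132.352 / 1,000 = 8,076.13 kB

8,076.13 kB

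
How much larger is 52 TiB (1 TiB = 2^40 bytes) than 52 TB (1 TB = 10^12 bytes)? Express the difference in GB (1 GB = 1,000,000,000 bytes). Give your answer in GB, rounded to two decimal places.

5,174.60 GB

52 TiB = 52 × 1,099,511,627,776 = 57,174,604,644,352 bytes
52 TB = 52 × 1,000,000,000,000 = 52,000,000,000,000 bytes
difference = 5,174,604,644,352 bytes
5,174,604,644,352 / 1,000,000,000 = 5,174.60 GB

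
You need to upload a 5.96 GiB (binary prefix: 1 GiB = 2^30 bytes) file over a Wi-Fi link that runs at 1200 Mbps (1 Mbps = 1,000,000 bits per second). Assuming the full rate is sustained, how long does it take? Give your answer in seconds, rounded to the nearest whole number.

43 seconds

5.96 GiB = 6,399,501,271.04 bytes = 51,196,010,168.32 bits
1200 Mbps = 1,200,000,000 bits/s
time = 51,196,010,168.32 / 1,200,000,000 = 43 s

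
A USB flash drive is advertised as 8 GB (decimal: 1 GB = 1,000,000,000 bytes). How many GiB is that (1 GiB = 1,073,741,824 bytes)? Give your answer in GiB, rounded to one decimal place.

8 GB × 1,000,000,000 bytes/GB = 8,000,000,000 bytes
1 GiB = 1,073,741,824 bytes
8,000,000,000 / 1,073,741,824 = 7.5 GiB

7.5 GiB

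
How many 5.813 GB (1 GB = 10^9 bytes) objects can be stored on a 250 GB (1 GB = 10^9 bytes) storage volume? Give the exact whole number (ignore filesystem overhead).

43

Capacity: 250 GB = 250,000,000,000 bytes
Per item: 5.813 GB = 5,813,000,000 bytes
⌊250,000,000,000 / 5,813,000,000⌋ = 43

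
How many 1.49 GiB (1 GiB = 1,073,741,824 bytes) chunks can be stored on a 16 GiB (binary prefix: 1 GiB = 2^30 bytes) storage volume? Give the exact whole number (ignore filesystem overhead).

10

Capacity: 16 GiB = 17,179,869,184 bytes
Per item: 1.49 GiB = 1,599,875,317.76 bytes
⌊17,179,869,184 / 1,599,875,317.76⌋ = 10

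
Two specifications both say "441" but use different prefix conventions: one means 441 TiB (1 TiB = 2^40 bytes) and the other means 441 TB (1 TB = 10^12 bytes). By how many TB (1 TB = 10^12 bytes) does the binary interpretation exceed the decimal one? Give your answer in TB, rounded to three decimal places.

43.885 TB

441 TiB = 441 × 1,099,511,627,776 = 484,884,627,849,216 bytes
441 TB = 441 × 1,000,000,000,000 = 441,000,000,000,000 bytes
difference = 43,884,627,849,216 bytes
43,884,627,849,216 / 1,000,000,000,000 = 43.885 TB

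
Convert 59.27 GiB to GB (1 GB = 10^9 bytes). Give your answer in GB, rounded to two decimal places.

63.64 GB

59.27 GiB = 59.27 × 2^30 bytes = 63,640,677,908.48 bytes
1 GB = 1,000,000,000 bytes
63,640,677,908.48 / 1,000,000,000 = 63.64 GB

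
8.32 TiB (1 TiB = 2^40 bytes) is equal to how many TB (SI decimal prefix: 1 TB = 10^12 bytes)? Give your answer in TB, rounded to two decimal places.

8.32 TiB × 1,099,511,627,776 bytes/TiB = 9,147,936,743,096.32 bytes
1 TB = 1,000,000,000,000 bytes
9,147,936,743,096.32 / 1,000,000,000,000 = 9.15 TB

9.15 TB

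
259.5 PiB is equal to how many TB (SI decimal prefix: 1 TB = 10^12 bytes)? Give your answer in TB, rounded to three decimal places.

292,171.026 TB

259.5 PiB = 259.5 × 2^50 bytes = 292,171,025,825,660,928 bytes
1 TB = 1,000,000,000,000 bytes
292,171,025,825,660,928 / 1,000,000,000,000 = 292,171.026 TB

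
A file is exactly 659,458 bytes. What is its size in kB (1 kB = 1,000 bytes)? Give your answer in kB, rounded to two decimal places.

659.46 kB

659,458 bytes given.
1 kB = 1,000 bytes
659,458 / 1,000 = 659.46 kB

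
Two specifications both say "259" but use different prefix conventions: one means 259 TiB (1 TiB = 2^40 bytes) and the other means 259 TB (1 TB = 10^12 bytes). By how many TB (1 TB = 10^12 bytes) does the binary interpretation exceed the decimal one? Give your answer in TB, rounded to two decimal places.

259 TiB = 259 × 1,099,511,627,776 = 284,773,511,593,984 bytes
259 TB = 259 × 1,000,000,000,000 = 259,000,000,000,000 bytes
difference = 25,773,511,593,984 bytes
25,773,511,593,984 / 1,000,000,000,000 = 25.77 TB

25.77 TB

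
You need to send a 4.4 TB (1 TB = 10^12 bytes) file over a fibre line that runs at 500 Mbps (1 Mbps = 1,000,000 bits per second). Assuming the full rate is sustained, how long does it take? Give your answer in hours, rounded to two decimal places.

4.4 TB = 4,400,000,000,000 bytes = 35,200,000,000,000 bits
500 Mbps = 500,000,000 bits/s
time = 35,200,000,000,000 / 500,000,000 = 70,400.0000 s
70,400.0000 s / 3600 = 19.56 hours

19.56 hours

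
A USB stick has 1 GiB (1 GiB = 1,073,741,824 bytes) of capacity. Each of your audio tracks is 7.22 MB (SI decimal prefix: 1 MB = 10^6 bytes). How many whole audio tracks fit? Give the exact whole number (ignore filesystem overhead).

148

Capacity: 1 GiB = 1,073,741,824 bytes
Per item: 7.22 MB = 7,220,000 bytes
⌊1,073,741,824 / 7,220,000⌋ = 148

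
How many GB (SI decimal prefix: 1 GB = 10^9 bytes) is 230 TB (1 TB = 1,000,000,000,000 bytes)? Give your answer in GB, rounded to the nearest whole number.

230 TB = 230 × 10^12 bytes = 230,000,000,000,000 bytes
1 GB = 1,000,000,000 bytes
230,000,000,000,000 / 1,000,000,000 = 230,000 GB

230,000 GB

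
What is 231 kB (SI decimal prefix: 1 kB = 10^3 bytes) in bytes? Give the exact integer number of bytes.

231,000 bytes

231 × 1,000 = 231,000 bytes  (1 kB = 10^3 bytes)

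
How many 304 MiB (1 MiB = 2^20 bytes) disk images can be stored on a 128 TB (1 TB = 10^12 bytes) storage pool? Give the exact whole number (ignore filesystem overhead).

Capacity: 128 TB = 128,000,000,000,000 bytes
Per item: 304 MiB = 318,767,104 bytes
⌊128,000,000,000,000 / 318,767,104⌋ = 401,547

401,547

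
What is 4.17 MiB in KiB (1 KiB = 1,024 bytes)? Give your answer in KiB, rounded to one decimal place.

4,270.1 KiB

4.17 MiB = 4.17 × 2^20 bytes = 4,372,561.92 bytes
1 KiB = 2^10 bytes = 1,024 bytes
4,372,561.92 / 1,024 = 4,270.1 KiB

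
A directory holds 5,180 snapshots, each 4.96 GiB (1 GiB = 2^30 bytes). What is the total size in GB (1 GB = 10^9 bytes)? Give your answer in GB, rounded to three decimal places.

27,587.434 GB

Total = 5,180 × 4.96 GiB = 25692.8 GiB
= 25692.8 × 1,073,741,824 bytes = 27,587,433,935,667.2 bytes
1 GB = 1,000,000,000 bytes
27,587,433,935,667.2 / 1,000,000,000 = 27,587.434 GB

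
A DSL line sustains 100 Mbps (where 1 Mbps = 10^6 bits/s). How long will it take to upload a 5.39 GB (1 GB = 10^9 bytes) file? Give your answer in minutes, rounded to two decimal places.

5.39 GB = 5,390,000,000 bytes = 43,120,000,000 bits
100 Mbps = 100,000,000 bits/s
time = 43,120,000,000 / 100,000,000 = 431.200 s
431.200 s / 60 = 7.19 minutes

7.19 minutes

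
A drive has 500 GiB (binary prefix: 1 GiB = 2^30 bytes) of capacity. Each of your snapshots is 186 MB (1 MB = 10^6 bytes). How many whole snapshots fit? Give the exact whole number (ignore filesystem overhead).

Capacity: 500 GiB = 536,870,912,000 bytes
Per item: 186 MB = 186,000,000 bytes
⌊536,870,912,000 / 186,000,000⌋ = 2,886

2,886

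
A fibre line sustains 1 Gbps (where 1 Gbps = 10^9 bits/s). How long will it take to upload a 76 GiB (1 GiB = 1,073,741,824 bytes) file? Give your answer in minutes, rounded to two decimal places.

76 GiB = 81,604,378,624 bytes = 652,835,028,992 bits
1 Gbps = 1,000,000,000 bits/s
time = 652,835,028,992 / 1,000,000,000 = 652.835 s
652.835 s / 60 = 10.88 minutes

10.88 minutes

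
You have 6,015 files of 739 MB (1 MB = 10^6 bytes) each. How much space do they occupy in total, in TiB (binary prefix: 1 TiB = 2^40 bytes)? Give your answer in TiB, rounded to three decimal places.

4.043 TiB

Total = 6,015 × 739 MB = 4,445,085 MB
= 4,445,085 × 1,000,000 bytes = 4,445,085,000,000 bytes
1 TiB = 1,099,511,627,776 bytes
4,445,085,000,000 / 1,099,511,627,776 = 4.043 TiB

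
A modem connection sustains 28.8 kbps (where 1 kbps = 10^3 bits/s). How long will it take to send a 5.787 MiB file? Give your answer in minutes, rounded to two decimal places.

5.787 MiB = 6,068,109.312 bytes = 48,544,874.496 bits
28.8 kbps = 28,800 bits/s
time = 48,544,874.496 / 28,800 = 1,685.586 s
1,685.586 s / 60 = 28.09 minutes

28.09 minutes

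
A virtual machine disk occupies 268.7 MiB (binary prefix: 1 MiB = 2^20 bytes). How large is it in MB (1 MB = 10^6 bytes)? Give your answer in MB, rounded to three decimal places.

281.752 MB

268.7 MiB × 1,048,576 bytes/MiB = 281,752,371.2 bytes
1 MB = 10^6 bytes = 1,000,000 bytes
281,752,371.2 / 1,000,000 = 281.752 MB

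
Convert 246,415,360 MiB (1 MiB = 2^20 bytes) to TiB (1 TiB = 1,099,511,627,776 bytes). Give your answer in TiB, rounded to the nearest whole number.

235 TiB

246,415,360 MiB = 246,415,360 × 2^20 bytes = 258,385,232,527,360 bytes
1 TiB = 1,099,511,627,776 bytes
258,385,232,527,360 / 1,099,511,627,776 = 235 TiB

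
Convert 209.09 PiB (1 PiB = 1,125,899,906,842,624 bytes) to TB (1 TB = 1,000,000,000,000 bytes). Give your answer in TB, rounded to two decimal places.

235,414.41 TB

209.09 PiB = 209.09 × 2^50 bytes = 235,414,411,521,724,252.16 bytes
1 TB = 10^12 bytes = 1,000,000,000,000 bytes
235,414,411,521,724,252.16 / 1,000,000,000,000 = 235,414.41 TB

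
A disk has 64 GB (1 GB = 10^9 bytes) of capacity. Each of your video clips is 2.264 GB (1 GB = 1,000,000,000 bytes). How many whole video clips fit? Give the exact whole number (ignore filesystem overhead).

Capacity: 64 GB = 64,000,000,000 bytes
Per item: 2.264 GB = 2,264,000,000 bytes
⌊64,000,000,000 / 2,264,000,000⌋ = 28

28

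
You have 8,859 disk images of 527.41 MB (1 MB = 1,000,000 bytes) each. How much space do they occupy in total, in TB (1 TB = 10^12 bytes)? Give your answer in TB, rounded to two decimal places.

4.67 TB

Total = 8,859 × 527.41 MB = 4672325.19 MB
= 4672325.19 × 1,000,000 bytes = 4,672,325,190,000 bytes
1 TB = 1,000,000,000,000 bytes
4,672,325,190,000 / 1,000,000,000,000 = 4.67 TB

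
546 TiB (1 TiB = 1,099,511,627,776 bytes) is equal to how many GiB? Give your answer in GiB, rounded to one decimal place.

559,104.0 GiB

546 TiB = 546 × 2^40 bytes = 600,333,348,765,696 bytes
1 GiB = 2^30 bytes = 1,073,741,824 bytes
600,333,348,765,696 / 1,073,741,824 = 559,104.0 GiB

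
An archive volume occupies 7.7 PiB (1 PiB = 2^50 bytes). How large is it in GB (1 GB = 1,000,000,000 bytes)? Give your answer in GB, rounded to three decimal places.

7.7 PiB = 7.7 × 2^50 bytes = 8,669,429,282,688,204.8 bytes
1 GB = 1,000,000,000 bytes
8,669,429,282,688,204.8 / 1,000,000,000 = 8,669,429.283 GB

8,669,429.283 GB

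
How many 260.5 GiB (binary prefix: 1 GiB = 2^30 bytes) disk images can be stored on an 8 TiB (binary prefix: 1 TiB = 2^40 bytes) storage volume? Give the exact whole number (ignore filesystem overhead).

31

Capacity: 8 TiB = 8,796,093,022,208 bytes
Per item: 260.5 GiB = 279,709,745,152 bytes
⌊8,796,093,022,208 / 279,709,745,152⌋ = 31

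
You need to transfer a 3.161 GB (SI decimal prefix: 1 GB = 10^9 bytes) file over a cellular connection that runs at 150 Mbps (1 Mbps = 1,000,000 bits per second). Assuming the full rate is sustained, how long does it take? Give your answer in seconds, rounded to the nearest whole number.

3.161 GB = 3,161,000,000 bytes = 25,288,000,000 bits
150 Mbps = 150,000,000 bits/s
time = 25,288,000,000 / 150,000,000 = 169 s

169 seconds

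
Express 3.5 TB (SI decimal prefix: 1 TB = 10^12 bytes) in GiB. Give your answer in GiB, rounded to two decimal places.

3,259.63 GiB

3.5 TB = 3.5 × 10^12 bytes = 3,500,000,000,000 bytes
1 GiB = 1,073,741,824 bytes
3,500,000,000,000 / 1,073,741,824 = 3,259.63 GiB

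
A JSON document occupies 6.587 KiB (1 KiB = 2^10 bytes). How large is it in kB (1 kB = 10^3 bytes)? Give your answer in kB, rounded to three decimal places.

6.587 KiB = 6.587 × 2^10 bytes = 6,745.088 bytes
1 kB = 10^3 bytes = 1,000 bytes
6,745.088 / 1,000 = 6.745 kB

6.745 kB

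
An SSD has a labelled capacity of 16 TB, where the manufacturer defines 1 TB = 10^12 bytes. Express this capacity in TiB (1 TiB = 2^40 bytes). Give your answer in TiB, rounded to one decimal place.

14.6 TiB

16 TB = 16 × 10^12 bytes = 16,000,000,000,000 bytes
1 TiB = 1,099,511,627,776 bytes
16,000,000,000,000 / 1,099,511,627,776 = 14.6 TiB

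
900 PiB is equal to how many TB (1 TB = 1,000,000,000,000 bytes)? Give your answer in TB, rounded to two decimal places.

1,013,309.92 TB

900 PiB × 1,125,899,906,842,624 bytes/PiB = 1,013,309,916,158,361,600 bytes
1 TB = 1,000,000,000,000 bytes
1,013,309,916,158,361,600 / 1,000,000,000,000 = 1,013,309.92 TB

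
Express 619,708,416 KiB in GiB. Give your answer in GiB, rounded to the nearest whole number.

619,708,416 KiB × 1,024 bytes/KiB = 634,581,417,984 bytes
1 GiB = 2^30 bytes = 1,073,741,824 bytes
634,581,417,984 / 1,073,741,824 = 591 GiB

591 GiB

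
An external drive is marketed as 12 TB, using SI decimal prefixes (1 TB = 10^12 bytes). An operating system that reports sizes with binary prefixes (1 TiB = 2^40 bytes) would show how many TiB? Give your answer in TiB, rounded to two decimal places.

10.91 TiB

12 TB × 1,000,000,000,000 bytes/TB = 12,000,000,000,000 bytes
1 TiB = 2^40 bytes = 1,099,511,627,776 bytes
12,000,000,000,000 / 1,099,511,627,776 = 10.91 TiB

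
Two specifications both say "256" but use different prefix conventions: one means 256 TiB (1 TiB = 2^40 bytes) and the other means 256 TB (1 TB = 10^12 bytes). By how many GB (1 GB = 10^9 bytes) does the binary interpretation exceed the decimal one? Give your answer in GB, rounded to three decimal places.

256 TiB = 256 × 1,099,511,627,776 = 281,474,976,710,656 bytes
256 TB = 256 × 1,000,000,000,000 = 256,000,000,000,000 bytes
difference = 25,474,976,710,656 bytes
25,474,976,710,656 / 1,000,000,000 = 25,474.977 GB

25,474.977 GB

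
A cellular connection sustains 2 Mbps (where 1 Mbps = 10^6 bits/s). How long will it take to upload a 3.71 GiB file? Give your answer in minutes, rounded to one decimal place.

265.6 minutes

3.71 GiB = 3,983,582,167.04 bytes = 31,868,657,336.32 bits
2 Mbps = 2,000,000 bits/s
time = 31,868,657,336.32 / 2,000,000 = 15,934.33 s
15,934.33 s / 60 = 265.6 minutes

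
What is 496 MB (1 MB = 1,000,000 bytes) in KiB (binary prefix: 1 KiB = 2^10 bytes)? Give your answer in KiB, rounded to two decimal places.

484,375.00 KiB

496 MB × 1,000,000 bytes/MB = 496,000,000 bytes
1 KiB = 2^10 bytes = 1,024 bytes
496,000,000 / 1,024 = 484,375.00 KiB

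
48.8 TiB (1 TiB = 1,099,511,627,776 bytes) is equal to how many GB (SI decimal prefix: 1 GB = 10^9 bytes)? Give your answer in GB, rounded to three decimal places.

53,656.167 GB

48.8 TiB × 1,099,511,627,776 bytes/TiB = 53,656,167,435,468.8 bytes
1 GB = 1,000,000,000 bytes
53,656,167,435,468.8 / 1,000,000,000 = 53,656.167 GB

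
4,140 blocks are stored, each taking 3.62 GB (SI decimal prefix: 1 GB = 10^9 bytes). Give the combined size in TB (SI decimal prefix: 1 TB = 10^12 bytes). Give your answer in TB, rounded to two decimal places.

14.99 TB

Total = 4,140 × 3.62 GB = 14986.8 GB
= 14986.8 × 1,000,000,000 bytes = 14,986,800,000,000 bytes
1 TB = 1,000,000,000,000 bytes
14,986,800,000,000 / 1,000,000,000,000 = 14.99 TB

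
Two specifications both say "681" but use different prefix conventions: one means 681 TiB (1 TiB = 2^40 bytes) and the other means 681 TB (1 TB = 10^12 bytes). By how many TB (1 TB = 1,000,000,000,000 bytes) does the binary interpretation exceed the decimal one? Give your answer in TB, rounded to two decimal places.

681 TiB = 681 × 1,099,511,627,776 = 748,767,418,515,456 bytes
681 TB = 681 × 1,000,000,000,000 = 681,000,000,000,000 bytes
difference = 67,767,418,515,456 bytes
67,767,418,515,456 / 1,000,000,000,000 = 67.77 TB

67.77 TB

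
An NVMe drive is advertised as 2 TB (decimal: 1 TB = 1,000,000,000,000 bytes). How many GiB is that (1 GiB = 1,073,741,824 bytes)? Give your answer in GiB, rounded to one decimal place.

1,862.6 GiB

2 TB × 1,000,000,000,000 bytes/TB = 2,000,000,000,000 bytes
1 GiB = 1,073,741,824 bytes
2,000,000,000,000 / 1,073,741,824 = 1,862.6 GiB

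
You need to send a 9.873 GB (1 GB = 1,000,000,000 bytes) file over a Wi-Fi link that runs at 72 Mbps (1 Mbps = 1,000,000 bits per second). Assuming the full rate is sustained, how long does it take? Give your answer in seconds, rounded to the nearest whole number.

9.873 GB = 9,873,000,000 bytes = 78,984,000,000 bits
72 Mbps = 72,000,000 bits/s
time = 78,984,000,000 / 72,000,000 = 1,097 s

1,097 seconds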